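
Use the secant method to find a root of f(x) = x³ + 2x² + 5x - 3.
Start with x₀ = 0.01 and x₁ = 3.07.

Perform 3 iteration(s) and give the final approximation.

f(x) = x³ + 2x² + 5x - 3
x₀ = 0.01, x₁ = 3.07

Secant formula: x_{n+1} = x_n - f(x_n)(x_n - x_{n-1})/(f(x_n) - f(x_{n-1}))

Iteration 1:
  f(0.010000) = -2.949799
  f(3.070000) = 60.134243
  x_2 = 3.070000 - 60.134243×(3.070000 - 0.010000)/(60.134243 - (-2.949799))
       = 0.153085
Iteration 2:
  f(3.070000) = 60.134243
  f(0.153085) = -2.184117
  x_3 = 0.153085 - (-2.184117)×(0.153085 - 3.070000)/(-2.184117 - 60.134243)
       = 0.255316
Iteration 3:
  f(0.153085) = -2.184117
  f(0.255316) = -1.576402
  x_4 = 0.255316 - (-1.576402)×(0.255316 - 0.153085)/(-1.576402 - (-2.184117))
       = 0.520503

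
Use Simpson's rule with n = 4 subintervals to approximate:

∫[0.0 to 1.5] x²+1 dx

f(x) = x²+1
a = 0.0, b = 1.5, n = 4
h = (b - a)/n = 0.375000

Simpson's rule: (h/3)[f(x₀) + 4f(x₁) + 2f(x₂) + ... + f(xₙ)]

x_0 = 0.0000, f(x_0) = 1.000000, coefficient = 1
x_1 = 0.3750, f(x_1) = 1.140625, coefficient = 4
x_2 = 0.7500, f(x_2) = 1.562500, coefficient = 2
x_3 = 1.1250, f(x_3) = 2.265625, coefficient = 4
x_4 = 1.5000, f(x_4) = 3.250000, coefficient = 1

I ≈ (0.375000/3) × 21.000000 = 2.625000
Exact value: 2.625000
Error: 0.000000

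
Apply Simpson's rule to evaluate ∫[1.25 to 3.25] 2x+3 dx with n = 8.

f(x) = 2x+3
a = 1.25, b = 3.25, n = 8
h = (b - a)/n = 0.250000

Simpson's rule: (h/3)[f(x₀) + 4f(x₁) + 2f(x₂) + ... + f(xₙ)]

x_0 = 1.2500, f(x_0) = 5.500000, coefficient = 1
x_1 = 1.5000, f(x_1) = 6.000000, coefficient = 4
x_2 = 1.7500, f(x_2) = 6.500000, coefficient = 2
x_3 = 2.0000, f(x_3) = 7.000000, coefficient = 4
x_4 = 2.2500, f(x_4) = 7.500000, coefficient = 2
x_5 = 2.5000, f(x_5) = 8.000000, coefficient = 4
x_6 = 2.7500, f(x_6) = 8.500000, coefficient = 2
x_7 = 3.0000, f(x_7) = 9.000000, coefficient = 4
x_8 = 3.2500, f(x_8) = 9.500000, coefficient = 1

I ≈ (0.250000/3) × 180.000000 = 15.000000
Exact value: 15.000000
Error: 0.000000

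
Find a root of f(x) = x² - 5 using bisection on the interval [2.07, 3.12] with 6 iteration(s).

f(x) = x² - 5
Initial interval: [2.07, 3.12]

Iteration 1:
  c_1 = (2.070000 + 3.120000)/2 = 2.595000
  f(c_1) = f(2.595000) = 1.734025
  f(a) × f(c) < 0, new interval: [2.070000, 2.595000]
Iteration 2:
  c_2 = (2.070000 + 2.595000)/2 = 2.332500
  f(c_2) = f(2.332500) = 0.440556
  f(a) × f(c) < 0, new interval: [2.070000, 2.332500]
Iteration 3:
  c_3 = (2.070000 + 2.332500)/2 = 2.201250
  f(c_3) = f(2.201250) = -0.154498
  f(a) × f(c) ≥ 0, new interval: [2.201250, 2.332500]
Iteration 4:
  c_4 = (2.201250 + 2.332500)/2 = 2.266875
  f(c_4) = f(2.266875) = 0.138722
  f(a) × f(c) < 0, new interval: [2.201250, 2.266875]
Iteration 5:
  c_5 = (2.201250 + 2.266875)/2 = 2.234062
  f(c_5) = f(2.234062) = -0.008965
  f(a) × f(c) ≥ 0, new interval: [2.234062, 2.266875]
Iteration 6:
  c_6 = (2.234062 + 2.266875)/2 = 2.250469
  f(c_6) = f(2.250469) = 0.064610
  f(a) × f(c) < 0, new interval: [2.234062, 2.250469]

After 6 iteration(s), the approximation is c_6 = 2.250469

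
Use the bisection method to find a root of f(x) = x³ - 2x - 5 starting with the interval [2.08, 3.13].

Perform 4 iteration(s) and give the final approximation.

f(x) = x³ - 2x - 5
Initial interval: [2.08, 3.13]

Iteration 1:
  c_1 = (2.080000 + 3.130000)/2 = 2.605000
  f(c_1) = f(2.605000) = 7.467595
  f(a) × f(c) < 0, new interval: [2.080000, 2.605000]
Iteration 2:
  c_2 = (2.080000 + 2.605000)/2 = 2.342500
  f(c_2) = f(2.342500) = 3.169015
  f(a) × f(c) < 0, new interval: [2.080000, 2.342500]
Iteration 3:
  c_3 = (2.080000 + 2.342500)/2 = 2.211250
  f(c_3) = f(2.211250) = 1.389687
  f(a) × f(c) < 0, new interval: [2.080000, 2.211250]
Iteration 4:
  c_4 = (2.080000 + 2.211250)/2 = 2.145625
  f(c_4) = f(2.145625) = 0.586578
  f(a) × f(c) < 0, new interval: [2.080000, 2.145625]

After 4 iteration(s), the approximation is c_4 = 2.145625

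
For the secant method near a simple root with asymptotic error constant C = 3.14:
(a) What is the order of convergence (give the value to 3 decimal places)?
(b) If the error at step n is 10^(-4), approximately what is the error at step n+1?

(a) Secant method has superlinear convergence with order φ = (1+√5)/2 ≈ 1.618.
    This means |e_{n+1}| ≈ C|e_n|^1.618.

(b) With |e_n| = 10^(-4) and C = 3.14:
    |e_{n+1}| ≈ 3.14 × (10^(-4))^1.618 = 3.14 × 10^(-6.47)

(a) ≈ 1.618 (golden ratio); (b) |e_{n+1}| ≈ 1.059e-06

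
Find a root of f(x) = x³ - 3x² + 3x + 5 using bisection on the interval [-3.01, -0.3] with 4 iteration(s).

f(x) = x³ - 3x² + 3x + 5
Initial interval: [-3.01, -0.3]

Iteration 1:
  c_1 = (-3.010000 + (-0.300000))/2 = -1.655000
  f(c_1) = f(-1.655000) = -12.715161
  f(a) × f(c) ≥ 0, new interval: [-1.655000, -0.300000]
Iteration 2:
  c_2 = (-1.655000 + (-0.300000))/2 = -0.977500
  f(c_2) = f(-0.977500) = -1.733026
  f(a) × f(c) ≥ 0, new interval: [-0.977500, -0.300000]
Iteration 3:
  c_3 = (-0.977500 + (-0.300000))/2 = -0.638750
  f(c_3) = f(-0.638750) = 1.599134
  f(a) × f(c) < 0, new interval: [-0.977500, -0.638750]
Iteration 4:
  c_4 = (-0.977500 + (-0.638750))/2 = -0.808125
  f(c_4) = f(-0.808125) = 0.088668
  f(a) × f(c) < 0, new interval: [-0.977500, -0.808125]

After 4 iteration(s), the approximation is c_4 = -0.808125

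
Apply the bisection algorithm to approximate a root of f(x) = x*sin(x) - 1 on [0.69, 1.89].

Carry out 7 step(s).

f(x) = x*sin(x) - 1
Initial interval: [0.69, 1.89]

Iteration 1:
  c_1 = (0.690000 + 1.890000)/2 = 1.290000
  f(c_1) = f(1.290000) = 0.239477
  f(a) × f(c) < 0, new interval: [0.690000, 1.290000]
Iteration 2:
  c_2 = (0.690000 + 1.290000)/2 = 0.990000
  f(c_2) = f(0.990000) = -0.172334
  f(a) × f(c) ≥ 0, new interval: [0.990000, 1.290000]
Iteration 3:
  c_3 = (0.990000 + 1.290000)/2 = 1.140000
  f(c_3) = f(1.140000) = 0.035842
  f(a) × f(c) < 0, new interval: [0.990000, 1.140000]
Iteration 4:
  c_4 = (0.990000 + 1.140000)/2 = 1.065000
  f(c_4) = f(1.065000) = -0.068350
  f(a) × f(c) ≥ 0, new interval: [1.065000, 1.140000]
Iteration 5:
  c_5 = (1.065000 + 1.140000)/2 = 1.102500
  f(c_5) = f(1.102500) = -0.016197
  f(a) × f(c) ≥ 0, new interval: [1.102500, 1.140000]
Iteration 6:
  c_6 = (1.102500 + 1.140000)/2 = 1.121250
  f(c_6) = f(1.121250) = 0.009847
  f(a) × f(c) < 0, new interval: [1.102500, 1.121250]
Iteration 7:
  c_7 = (1.102500 + 1.121250)/2 = 1.111875
  f(c_7) = f(1.111875) = -0.003170
  f(a) × f(c) ≥ 0, new interval: [1.111875, 1.121250]

After 7 iteration(s), the approximation is c_7 = 1.111875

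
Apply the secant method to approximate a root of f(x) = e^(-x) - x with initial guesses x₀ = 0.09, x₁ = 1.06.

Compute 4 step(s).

f(x) = e^(-x) - x
x₀ = 0.09, x₁ = 1.06

Secant formula: x_{n+1} = x_n - f(x_n)(x_n - x_{n-1})/(f(x_n) - f(x_{n-1}))

Iteration 1:
  f(0.090000) = 0.823931
  f(1.060000) = -0.713544
  x_2 = 1.060000 - (-0.713544)×(1.060000 - 0.090000)/(-0.713544 - 0.823931)
       = 0.609822
Iteration 2:
  f(1.060000) = -0.713544
  f(0.609822) = -0.066374
  x_3 = 0.609822 - (-0.066374)×(0.609822 - 1.060000)/(-0.066374 - (-0.713544))
       = 0.563651
Iteration 3:
  f(0.609822) = -0.066374
  f(0.563651) = 0.005476
  x_4 = 0.563651 - 0.005476×(0.563651 - 0.609822)/(0.005476 - (-0.066374))
       = 0.567170
Iteration 4:
  f(0.563651) = 0.005476
  f(0.567170) = -0.000042
  x_5 = 0.567170 - (-0.000042)×(0.567170 - 0.563651)/(-0.000042 - 0.005476)
       = 0.567143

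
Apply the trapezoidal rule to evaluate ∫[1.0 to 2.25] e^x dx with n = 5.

f(x) = e^x
a = 1.0, b = 2.25, n = 5
h = (b - a)/n = 0.250000

Trapezoidal rule: (h/2)[f(x₀) + 2f(x₁) + 2f(x₂) + ... + f(xₙ)]

x_0 = 1.0000, f(x_0) = 2.718282, coefficient = 1
x_1 = 1.2500, f(x_1) = 3.490343, coefficient = 2
x_2 = 1.5000, f(x_2) = 4.481689, coefficient = 2
x_3 = 1.7500, f(x_3) = 5.754603, coefficient = 2
x_4 = 2.0000, f(x_4) = 7.389056, coefficient = 2
x_5 = 2.2500, f(x_5) = 9.487736, coefficient = 1

I ≈ (0.250000/2) × 54.437399 = 6.804675
Exact value: 6.769454
Error: 0.035221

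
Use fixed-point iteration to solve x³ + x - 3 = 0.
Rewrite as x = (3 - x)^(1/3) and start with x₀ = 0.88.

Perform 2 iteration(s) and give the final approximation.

Equation: x³ + x - 3 = 0
Fixed-point form: x = (3 - x)^(1/3)
x₀ = 0.88

x_1 = g(0.880000) = 1.284632
x_2 = g(1.284632) = 1.197069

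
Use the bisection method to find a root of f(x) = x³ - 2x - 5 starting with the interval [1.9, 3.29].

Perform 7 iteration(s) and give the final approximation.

f(x) = x³ - 2x - 5
Initial interval: [1.9, 3.29]

Iteration 1:
  c_1 = (1.900000 + 3.290000)/2 = 2.595000
  f(c_1) = f(2.595000) = 7.284795
  f(a) × f(c) < 0, new interval: [1.900000, 2.595000]
Iteration 2:
  c_2 = (1.900000 + 2.595000)/2 = 2.247500
  f(c_2) = f(2.247500) = 1.857698
  f(a) × f(c) < 0, new interval: [1.900000, 2.247500]
Iteration 3:
  c_3 = (1.900000 + 2.247500)/2 = 2.073750
  f(c_3) = f(2.073750) = -0.229464
  f(a) × f(c) ≥ 0, new interval: [2.073750, 2.247500]
Iteration 4:
  c_4 = (2.073750 + 2.247500)/2 = 2.160625
  f(c_4) = f(2.160625) = 0.765197
  f(a) × f(c) < 0, new interval: [2.073750, 2.160625]
Iteration 5:
  c_5 = (2.073750 + 2.160625)/2 = 2.117187
  f(c_5) = f(2.117187) = 0.255882
  f(a) × f(c) < 0, new interval: [2.073750, 2.117187]
Iteration 6:
  c_6 = (2.073750 + 2.117187)/2 = 2.095469
  f(c_6) = f(2.095469) = 0.010243
  f(a) × f(c) < 0, new interval: [2.073750, 2.095469]
Iteration 7:
  c_7 = (2.073750 + 2.095469)/2 = 2.084609
  f(c_7) = f(2.084609) = -0.110348
  f(a) × f(c) ≥ 0, new interval: [2.084609, 2.095469]

After 7 iteration(s), the approximation is c_7 = 2.084609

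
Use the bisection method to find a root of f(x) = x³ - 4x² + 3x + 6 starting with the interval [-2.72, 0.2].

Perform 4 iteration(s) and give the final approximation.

f(x) = x³ - 4x² + 3x + 6
Initial interval: [-2.72, 0.2]

Iteration 1:
  c_1 = (-2.720000 + 0.200000)/2 = -1.260000
  f(c_1) = f(-1.260000) = -6.130776
  f(a) × f(c) ≥ 0, new interval: [-1.260000, 0.200000]
Iteration 2:
  c_2 = (-1.260000 + 0.200000)/2 = -0.530000
  f(c_2) = f(-0.530000) = 3.137523
  f(a) × f(c) < 0, new interval: [-1.260000, -0.530000]
Iteration 3:
  c_3 = (-1.260000 + (-0.530000))/2 = -0.895000
  f(c_3) = f(-0.895000) = -0.606017
  f(a) × f(c) ≥ 0, new interval: [-0.895000, -0.530000]
Iteration 4:
  c_4 = (-0.895000 + (-0.530000))/2 = -0.712500
  f(c_4) = f(-0.712500) = 1.470170
  f(a) × f(c) < 0, new interval: [-0.895000, -0.712500]

After 4 iteration(s), the approximation is c_4 = -0.712500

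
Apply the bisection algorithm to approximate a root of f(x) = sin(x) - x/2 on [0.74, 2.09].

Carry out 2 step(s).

f(x) = sin(x) - x/2
Initial interval: [0.74, 2.09]

Iteration 1:
  c_1 = (0.740000 + 2.090000)/2 = 1.415000
  f(c_1) = f(1.415000) = 0.280388
  f(a) × f(c) ≥ 0, new interval: [1.415000, 2.090000]
Iteration 2:
  c_2 = (1.415000 + 2.090000)/2 = 1.752500
  f(c_2) = f(1.752500) = 0.107287
  f(a) × f(c) ≥ 0, new interval: [1.752500, 2.090000]

After 2 iteration(s), the approximation is c_2 = 1.752500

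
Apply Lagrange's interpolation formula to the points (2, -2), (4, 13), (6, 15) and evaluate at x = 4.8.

Lagrange interpolation formula:
P(x) = Σ yᵢ × Lᵢ(x)
where Lᵢ(x) = Π_{j≠i} (x - xⱼ)/(xᵢ - xⱼ)

L_0(4.8) = (4.8 - 4)/(2 - 4) × (4.8 - 6)/(2 - 6) = -0.120000
L_1(4.8) = (4.8 - 2)/(4 - 2) × (4.8 - 6)/(4 - 6) = 0.840000
L_2(4.8) = (4.8 - 2)/(6 - 2) × (4.8 - 4)/(6 - 4) = 0.280000

P(4.8) = (-2)×L_0(4.8) + 13×L_1(4.8) + 15×L_2(4.8)
P(4.8) = 15.360000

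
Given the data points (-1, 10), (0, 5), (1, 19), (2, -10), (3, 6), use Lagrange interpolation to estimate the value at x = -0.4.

Lagrange interpolation formula:
P(x) = Σ yᵢ × Lᵢ(x)
where Lᵢ(x) = Π_{j≠i} (x - xⱼ)/(xᵢ - xⱼ)

L_0(-0.4) = (-0.4 - 0)/(-1 - 0) × (-0.4 - 1)/(-1 - 1) × (-0.4 - 2)/(-1 - 2) × (-0.4 - 3)/(-1 - 3) = 0.190400
L_1(-0.4) = (-0.4 - (-1))/(0 - (-1)) × (-0.4 - 1)/(0 - 1) × (-0.4 - 2)/(0 - 2) × (-0.4 - 3)/(0 - 3) = 1.142400
L_2(-0.4) = (-0.4 - (-1))/(1 - (-1)) × (-0.4 - 0)/(1 - 0) × (-0.4 - 2)/(1 - 2) × (-0.4 - 3)/(1 - 3) = -0.489600
L_3(-0.4) = (-0.4 - (-1))/(2 - (-1)) × (-0.4 - 0)/(2 - 0) × (-0.4 - 1)/(2 - 1) × (-0.4 - 3)/(2 - 3) = 0.190400
L_4(-0.4) = (-0.4 - (-1))/(3 - (-1)) × (-0.4 - 0)/(3 - 0) × (-0.4 - 1)/(3 - 1) × (-0.4 - 2)/(3 - 2) = -0.033600

P(-0.4) = 10×L_0(-0.4) + 5×L_1(-0.4) + 19×L_2(-0.4) + (-10)×L_3(-0.4) + 6×L_4(-0.4)
P(-0.4) = -3.792000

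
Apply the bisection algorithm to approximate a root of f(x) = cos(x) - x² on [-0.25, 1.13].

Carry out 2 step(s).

f(x) = cos(x) - x²
Initial interval: [-0.25, 1.13]

Iteration 1:
  c_1 = (-0.250000 + 1.130000)/2 = 0.440000
  f(c_1) = f(0.440000) = 0.711152
  f(a) × f(c) ≥ 0, new interval: [0.440000, 1.130000]
Iteration 2:
  c_2 = (0.440000 + 1.130000)/2 = 0.785000
  f(c_2) = f(0.785000) = 0.091163
  f(a) × f(c) ≥ 0, new interval: [0.785000, 1.130000]

After 2 iteration(s), the approximation is c_2 = 0.785000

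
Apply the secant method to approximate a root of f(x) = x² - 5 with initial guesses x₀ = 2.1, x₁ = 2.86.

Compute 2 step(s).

f(x) = x² - 5
x₀ = 2.1, x₁ = 2.86

Secant formula: x_{n+1} = x_n - f(x_n)(x_n - x_{n-1})/(f(x_n) - f(x_{n-1}))

Iteration 1:
  f(2.100000) = -0.590000
  f(2.860000) = 3.179600
  x_2 = 2.860000 - 3.179600×(2.860000 - 2.100000)/(3.179600 - (-0.590000))
       = 2.218952
Iteration 2:
  f(2.860000) = 3.179600
  f(2.218952) = -0.076254
  x_3 = 2.218952 - (-0.076254)×(2.218952 - 2.860000)/(-0.076254 - 3.179600)
       = 2.233965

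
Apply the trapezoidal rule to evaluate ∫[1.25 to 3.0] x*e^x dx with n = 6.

f(x) = x*e^x
a = 1.25, b = 3.0, n = 6
h = (b - a)/n = 0.291667

Trapezoidal rule: (h/2)[f(x₀) + 2f(x₁) + 2f(x₂) + ... + f(xₙ)]

x_0 = 1.2500, f(x_0) = 4.362929, coefficient = 1
x_1 = 1.5417, f(x_1) = 7.203239, coefficient = 2
x_2 = 1.8333, f(x_2) = 11.466952, coefficient = 2
x_3 = 2.1250, f(x_3) = 17.792407, coefficient = 2
x_4 = 2.4167, f(x_4) = 27.087053, coefficient = 2
x_5 = 2.7083, f(x_5) = 40.636504, coefficient = 2
x_6 = 3.0000, f(x_6) = 60.256611, coefficient = 1

I ≈ (0.291667/2) × 272.991848 = 39.811311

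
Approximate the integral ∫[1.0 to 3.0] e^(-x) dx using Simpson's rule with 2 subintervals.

f(x) = e^(-x)
a = 1.0, b = 3.0, n = 2
h = (b - a)/n = 1.000000

Simpson's rule: (h/3)[f(x₀) + 4f(x₁) + 2f(x₂) + ... + f(xₙ)]

x_0 = 1.0000, f(x_0) = 0.367879, coefficient = 1
x_1 = 2.0000, f(x_1) = 0.135335, coefficient = 4
x_2 = 3.0000, f(x_2) = 0.049787, coefficient = 1

I ≈ (1.000000/3) × 0.959008 = 0.319669
Exact value: 0.318092
Error: 0.001577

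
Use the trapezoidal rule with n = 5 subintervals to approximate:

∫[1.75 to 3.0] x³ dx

f(x) = x³
a = 1.75, b = 3.0, n = 5
h = (b - a)/n = 0.250000

Trapezoidal rule: (h/2)[f(x₀) + 2f(x₁) + 2f(x₂) + ... + f(xₙ)]

x_0 = 1.7500, f(x_0) = 5.359375, coefficient = 1
x_1 = 2.0000, f(x_1) = 8.000000, coefficient = 2
x_2 = 2.2500, f(x_2) = 11.390625, coefficient = 2
x_3 = 2.5000, f(x_3) = 15.625000, coefficient = 2
x_4 = 2.7500, f(x_4) = 20.796875, coefficient = 2
x_5 = 3.0000, f(x_5) = 27.000000, coefficient = 1

I ≈ (0.250000/2) × 143.984375 = 17.998047
Exact value: 17.905273
Error: 0.092773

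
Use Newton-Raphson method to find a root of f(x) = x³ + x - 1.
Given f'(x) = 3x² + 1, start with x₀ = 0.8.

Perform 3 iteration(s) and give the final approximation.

f(x) = x³ + x - 1
f'(x) = 3x² + 1
x₀ = 0.8

Newton-Raphson formula: x_{n+1} = x_n - f(x_n)/f'(x_n)

Iteration 1:
  f(0.800000) = 0.312000
  f'(0.800000) = 2.920000
  x_1 = 0.800000 - 0.312000/2.920000 = 0.693151
Iteration 2:
  f(0.693151) = 0.026180
  f'(0.693151) = 2.441374
  x_2 = 0.693151 - 0.026180/2.441374 = 0.682427
Iteration 3:
  f(0.682427) = 0.000238
  f'(0.682427) = 2.397120
  x_3 = 0.682427 - 0.000238/2.397120 = 0.682328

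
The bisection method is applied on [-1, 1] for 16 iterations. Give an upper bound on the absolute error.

Bisection error bound: |error| ≤ (b-a)/2^n
|error| ≤ (1 - (-1))/2^16 = 2/2^16
|error| ≤ 0.0000305176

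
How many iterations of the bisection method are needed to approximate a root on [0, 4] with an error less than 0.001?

We need (b-a)/2^n ≤ 0.001
(4 - 0)/2^n ≤ 0.001
4/2^n ≤ 0.001
2^n ≥ 4000
n ≥ log₂(4000) = 11.97
n ≥ 12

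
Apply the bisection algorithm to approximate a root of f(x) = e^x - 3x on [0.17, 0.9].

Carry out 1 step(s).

f(x) = e^x - 3x
Initial interval: [0.17, 0.9]

Iteration 1:
  c_1 = (0.170000 + 0.900000)/2 = 0.535000
  f(c_1) = f(0.535000) = 0.102448
  f(a) × f(c) ≥ 0, new interval: [0.535000, 0.900000]

After 1 iteration(s), the approximation is c_1 = 0.535000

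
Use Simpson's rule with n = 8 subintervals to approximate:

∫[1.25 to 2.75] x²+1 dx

f(x) = x²+1
a = 1.25, b = 2.75, n = 8
h = (b - a)/n = 0.187500

Simpson's rule: (h/3)[f(x₀) + 4f(x₁) + 2f(x₂) + ... + f(xₙ)]

x_0 = 1.2500, f(x_0) = 2.562500, coefficient = 1
x_1 = 1.4375, f(x_1) = 3.066406, coefficient = 4
x_2 = 1.6250, f(x_2) = 3.640625, coefficient = 2
x_3 = 1.8125, f(x_3) = 4.285156, coefficient = 4
x_4 = 2.0000, f(x_4) = 5.000000, coefficient = 2
x_5 = 2.1875, f(x_5) = 5.785156, coefficient = 4
x_6 = 2.3750, f(x_6) = 6.640625, coefficient = 2
x_7 = 2.5625, f(x_7) = 7.566406, coefficient = 4
x_8 = 2.7500, f(x_8) = 8.562500, coefficient = 1

I ≈ (0.187500/3) × 124.500000 = 7.781250
Exact value: 7.781250
Error: 0.000000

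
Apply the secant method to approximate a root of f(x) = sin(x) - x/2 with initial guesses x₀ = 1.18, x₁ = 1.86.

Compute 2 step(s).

f(x) = sin(x) - x/2
x₀ = 1.18, x₁ = 1.86

Secant formula: x_{n+1} = x_n - f(x_n)(x_n - x_{n-1})/(f(x_n) - f(x_{n-1}))

Iteration 1:
  f(1.180000) = 0.334606
  f(1.860000) = 0.028471
  x_2 = 1.860000 - 0.028471×(1.860000 - 1.180000)/(0.028471 - 0.334606)
       = 1.923242
Iteration 2:
  f(1.860000) = 0.028471
  f(1.923242) = -0.023089
  x_3 = 1.923242 - (-0.023089)×(1.923242 - 1.860000)/(-0.023089 - 0.028471)
       = 1.894921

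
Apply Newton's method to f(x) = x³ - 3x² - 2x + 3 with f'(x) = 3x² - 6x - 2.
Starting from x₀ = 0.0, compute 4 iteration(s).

f(x) = x³ - 3x² - 2x + 3
f'(x) = 3x² - 6x - 2
x₀ = 0.0

Newton-Raphson formula: x_{n+1} = x_n - f(x_n)/f'(x_n)

Iteration 1:
  f(0.000000) = 3.000000
  f'(0.000000) = -2.000000
  x_1 = 0.000000 - 3.000000/(-2.000000) = 1.500000
Iteration 2:
  f(1.500000) = -3.375000
  f'(1.500000) = -4.250000
  x_2 = 1.500000 - (-3.375000)/(-4.250000) = 0.705882
Iteration 3:
  f(0.705882) = 0.445146
  f'(0.705882) = -4.740484
  x_3 = 0.705882 - 0.445146/(-4.740484) = 0.799785
Iteration 4:
  f(0.799785) = -0.006952
  f'(0.799785) = -4.879742
  x_4 = 0.799785 - (-0.006952)/(-4.879742) = 0.798361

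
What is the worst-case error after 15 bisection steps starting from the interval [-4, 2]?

Bisection error bound: |error| ≤ (b-a)/2^n
|error| ≤ (2 - (-4))/2^15 = 6/2^15
|error| ≤ 0.0001831055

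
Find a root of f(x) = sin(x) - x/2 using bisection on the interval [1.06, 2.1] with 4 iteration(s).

f(x) = sin(x) - x/2
Initial interval: [1.06, 2.1]

Iteration 1:
  c_1 = (1.060000 + 2.100000)/2 = 1.580000
  f(c_1) = f(1.580000) = 0.209958
  f(a) × f(c) ≥ 0, new interval: [1.580000, 2.100000]
Iteration 2:
  c_2 = (1.580000 + 2.100000)/2 = 1.840000
  f(c_2) = f(1.840000) = 0.043983
  f(a) × f(c) ≥ 0, new interval: [1.840000, 2.100000]
Iteration 3:
  c_3 = (1.840000 + 2.100000)/2 = 1.970000
  f(c_3) = f(1.970000) = -0.063629
  f(a) × f(c) < 0, new interval: [1.840000, 1.970000]
Iteration 4:
  c_4 = (1.840000 + 1.970000)/2 = 1.905000
  f(c_4) = f(1.905000) = -0.007828
  f(a) × f(c) < 0, new interval: [1.840000, 1.905000]

After 4 iteration(s), the approximation is c_4 = 1.905000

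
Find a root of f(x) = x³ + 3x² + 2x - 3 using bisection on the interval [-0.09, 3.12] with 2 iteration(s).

f(x) = x³ + 3x² + 2x - 3
Initial interval: [-0.09, 3.12]

Iteration 1:
  c_1 = (-0.090000 + 3.120000)/2 = 1.515000
  f(c_1) = f(1.515000) = 10.392941
  f(a) × f(c) < 0, new interval: [-0.090000, 1.515000]
Iteration 2:
  c_2 = (-0.090000 + 1.515000)/2 = 0.712500
  f(c_2) = f(0.712500) = 0.309674
  f(a) × f(c) < 0, new interval: [-0.090000, 0.712500]

After 2 iteration(s), the approximation is c_2 = 0.712500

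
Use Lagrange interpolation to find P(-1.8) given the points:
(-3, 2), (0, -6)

Lagrange interpolation formula:
P(x) = Σ yᵢ × Lᵢ(x)
where Lᵢ(x) = Π_{j≠i} (x - xⱼ)/(xᵢ - xⱼ)

L_0(-1.8) = (-1.8 - 0)/(-3 - 0) = 0.600000
L_1(-1.8) = (-1.8 - (-3))/(0 - (-3)) = 0.400000

P(-1.8) = 2×L_0(-1.8) + (-6)×L_1(-1.8)
P(-1.8) = -1.200000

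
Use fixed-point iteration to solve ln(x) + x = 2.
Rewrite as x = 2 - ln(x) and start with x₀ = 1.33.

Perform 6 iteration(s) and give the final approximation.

Equation: ln(x) + x = 2
Fixed-point form: x = 2 - ln(x)
x₀ = 1.33

x_1 = g(1.330000) = 1.714821
x_2 = g(1.714821) = 1.460691
x_3 = g(1.460691) = 1.621090
x_4 = g(1.621090) = 1.516901
x_5 = g(1.516901) = 1.583330
x_6 = g(1.583330) = 1.540469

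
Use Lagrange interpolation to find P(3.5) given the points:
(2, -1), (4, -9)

Lagrange interpolation formula:
P(x) = Σ yᵢ × Lᵢ(x)
where Lᵢ(x) = Π_{j≠i} (x - xⱼ)/(xᵢ - xⱼ)

L_0(3.5) = (3.5 - 4)/(2 - 4) = 0.250000
L_1(3.5) = (3.5 - 2)/(4 - 2) = 0.750000

P(3.5) = (-1)×L_0(3.5) + (-9)×L_1(3.5)
P(3.5) = -7.000000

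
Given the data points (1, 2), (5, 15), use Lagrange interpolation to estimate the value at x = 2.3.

Lagrange interpolation formula:
P(x) = Σ yᵢ × Lᵢ(x)
where Lᵢ(x) = Π_{j≠i} (x - xⱼ)/(xᵢ - xⱼ)

L_0(2.3) = (2.3 - 5)/(1 - 5) = 0.675000
L_1(2.3) = (2.3 - 1)/(5 - 1) = 0.325000

P(2.3) = 2×L_0(2.3) + 15×L_1(2.3)
P(2.3) = 6.225000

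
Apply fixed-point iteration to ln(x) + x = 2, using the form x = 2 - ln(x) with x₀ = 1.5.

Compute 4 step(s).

Equation: ln(x) + x = 2
Fixed-point form: x = 2 - ln(x)
x₀ = 1.5

x_1 = g(1.500000) = 1.594535
x_2 = g(1.594535) = 1.533418
x_3 = g(1.533418) = 1.572501
x_4 = g(1.572501) = 1.547333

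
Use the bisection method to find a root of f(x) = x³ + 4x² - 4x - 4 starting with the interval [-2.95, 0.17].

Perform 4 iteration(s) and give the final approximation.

f(x) = x³ + 4x² - 4x - 4
Initial interval: [-2.95, 0.17]

Iteration 1:
  c_1 = (-2.950000 + 0.170000)/2 = -1.390000
  f(c_1) = f(-1.390000) = 6.602781
  f(a) × f(c) ≥ 0, new interval: [-1.390000, 0.170000]
Iteration 2:
  c_2 = (-1.390000 + 0.170000)/2 = -0.610000
  f(c_2) = f(-0.610000) = -0.298581
  f(a) × f(c) < 0, new interval: [-1.390000, -0.610000]
Iteration 3:
  c_3 = (-1.390000 + (-0.610000))/2 = -1.000000
  f(c_3) = f(-1.000000) = 3.000000
  f(a) × f(c) ≥ 0, new interval: [-1.000000, -0.610000]
Iteration 4:
  c_4 = (-1.000000 + (-0.610000))/2 = -0.805000
  f(c_4) = f(-0.805000) = 1.290440
  f(a) × f(c) ≥ 0, new interval: [-0.805000, -0.610000]

After 4 iteration(s), the approximation is c_4 = -0.805000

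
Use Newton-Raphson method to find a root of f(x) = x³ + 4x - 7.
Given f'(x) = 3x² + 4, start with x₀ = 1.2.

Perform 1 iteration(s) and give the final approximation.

f(x) = x³ + 4x - 7
f'(x) = 3x² + 4
x₀ = 1.2

Newton-Raphson formula: x_{n+1} = x_n - f(x_n)/f'(x_n)

Iteration 1:
  f(1.200000) = -0.472000
  f'(1.200000) = 8.320000
  x_1 = 1.200000 - (-0.472000)/8.320000 = 1.256731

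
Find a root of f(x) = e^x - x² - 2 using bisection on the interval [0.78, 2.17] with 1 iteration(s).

f(x) = e^x - x² - 2
Initial interval: [0.78, 2.17]

Iteration 1:
  c_1 = (0.780000 + 2.170000)/2 = 1.475000
  f(c_1) = f(1.475000) = 0.195411
  f(a) × f(c) < 0, new interval: [0.780000, 1.475000]

After 1 iteration(s), the approximation is c_1 = 1.475000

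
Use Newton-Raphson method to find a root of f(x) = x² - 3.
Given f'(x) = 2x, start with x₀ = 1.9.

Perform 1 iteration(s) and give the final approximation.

f(x) = x² - 3
f'(x) = 2x
x₀ = 1.9

Newton-Raphson formula: x_{n+1} = x_n - f(x_n)/f'(x_n)

Iteration 1:
  f(1.900000) = 0.610000
  f'(1.900000) = 3.800000
  x_1 = 1.900000 - 0.610000/3.800000 = 1.739474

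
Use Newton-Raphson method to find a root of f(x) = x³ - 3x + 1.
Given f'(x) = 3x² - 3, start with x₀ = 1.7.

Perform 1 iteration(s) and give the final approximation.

f(x) = x³ - 3x + 1
f'(x) = 3x² - 3
x₀ = 1.7

Newton-Raphson formula: x_{n+1} = x_n - f(x_n)/f'(x_n)

Iteration 1:
  f(1.700000) = 0.813000
  f'(1.700000) = 5.670000
  x_1 = 1.700000 - 0.813000/5.670000 = 1.556614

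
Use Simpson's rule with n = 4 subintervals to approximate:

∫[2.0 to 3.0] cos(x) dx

f(x) = cos(x)
a = 2.0, b = 3.0, n = 4
h = (b - a)/n = 0.250000

Simpson's rule: (h/3)[f(x₀) + 4f(x₁) + 2f(x₂) + ... + f(xₙ)]

x_0 = 2.0000, f(x_0) = -0.416147, coefficient = 1
x_1 = 2.2500, f(x_1) = -0.628174, coefficient = 4
x_2 = 2.5000, f(x_2) = -0.801144, coefficient = 2
x_3 = 2.7500, f(x_3) = -0.924302, coefficient = 4
x_4 = 3.0000, f(x_4) = -0.989992, coefficient = 1

I ≈ (0.250000/3) × -9.218331 = -0.768194
Exact value: -0.768177
Error: 0.000017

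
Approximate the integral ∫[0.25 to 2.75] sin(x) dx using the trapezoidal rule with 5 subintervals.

f(x) = sin(x)
a = 0.25, b = 2.75, n = 5
h = (b - a)/n = 0.500000

Trapezoidal rule: (h/2)[f(x₀) + 2f(x₁) + 2f(x₂) + ... + f(xₙ)]

x_0 = 0.2500, f(x_0) = 0.247404, coefficient = 1
x_1 = 0.7500, f(x_1) = 0.681639, coefficient = 2
x_2 = 1.2500, f(x_2) = 0.948985, coefficient = 2
x_3 = 1.7500, f(x_3) = 0.983986, coefficient = 2
x_4 = 2.2500, f(x_4) = 0.778073, coefficient = 2
x_5 = 2.7500, f(x_5) = 0.381661, coefficient = 1

I ≈ (0.500000/2) × 7.414430 = 1.853607
Exact value: 1.893215
Error: 0.039607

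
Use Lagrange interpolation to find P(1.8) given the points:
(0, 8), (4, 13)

Lagrange interpolation formula:
P(x) = Σ yᵢ × Lᵢ(x)
where Lᵢ(x) = Π_{j≠i} (x - xⱼ)/(xᵢ - xⱼ)

L_0(1.8) = (1.8 - 4)/(0 - 4) = 0.550000
L_1(1.8) = (1.8 - 0)/(4 - 0) = 0.450000

P(1.8) = 8×L_0(1.8) + 13×L_1(1.8)
P(1.8) = 10.250000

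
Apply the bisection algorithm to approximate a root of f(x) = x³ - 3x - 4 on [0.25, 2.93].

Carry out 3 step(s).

f(x) = x³ - 3x - 4
Initial interval: [0.25, 2.93]

Iteration 1:
  c_1 = (0.250000 + 2.930000)/2 = 1.590000
  f(c_1) = f(1.590000) = -4.750321
  f(a) × f(c) ≥ 0, new interval: [1.590000, 2.930000]
Iteration 2:
  c_2 = (1.590000 + 2.930000)/2 = 2.260000
  f(c_2) = f(2.260000) = 0.763176
  f(a) × f(c) < 0, new interval: [1.590000, 2.260000]
Iteration 3:
  c_3 = (1.590000 + 2.260000)/2 = 1.925000
  f(c_3) = f(1.925000) = -2.641672
  f(a) × f(c) ≥ 0, new interval: [1.925000, 2.260000]

After 3 iteration(s), the approximation is c_3 = 1.925000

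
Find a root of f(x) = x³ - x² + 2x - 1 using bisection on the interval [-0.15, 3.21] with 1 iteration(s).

f(x) = x³ - x² + 2x - 1
Initial interval: [-0.15, 3.21]

Iteration 1:
  c_1 = (-0.150000 + 3.210000)/2 = 1.530000
  f(c_1) = f(1.530000) = 3.300677
  f(a) × f(c) < 0, new interval: [-0.150000, 1.530000]

After 1 iteration(s), the approximation is c_1 = 1.530000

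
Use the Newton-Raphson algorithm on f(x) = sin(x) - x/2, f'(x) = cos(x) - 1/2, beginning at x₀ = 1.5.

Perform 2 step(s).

f(x) = sin(x) - x/2
f'(x) = cos(x) - 1/2
x₀ = 1.5

Newton-Raphson formula: x_{n+1} = x_n - f(x_n)/f'(x_n)

Iteration 1:
  f(1.500000) = 0.247495
  f'(1.500000) = -0.429263
  x_1 = 1.500000 - 0.247495/(-0.429263) = 2.076558
Iteration 2:
  f(2.076558) = -0.163473
  f'(2.076558) = -0.984474
  x_2 = 2.076558 - (-0.163473)/(-0.984474) = 1.910507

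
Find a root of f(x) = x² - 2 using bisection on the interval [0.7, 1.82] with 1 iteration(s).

f(x) = x² - 2
Initial interval: [0.7, 1.82]

Iteration 1:
  c_1 = (0.700000 + 1.820000)/2 = 1.260000
  f(c_1) = f(1.260000) = -0.412400
  f(a) × f(c) ≥ 0, new interval: [1.260000, 1.820000]

After 1 iteration(s), the approximation is c_1 = 1.260000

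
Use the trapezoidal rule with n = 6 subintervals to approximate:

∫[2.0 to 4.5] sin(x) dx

f(x) = sin(x)
a = 2.0, b = 4.5, n = 6
h = (b - a)/n = 0.416667

Trapezoidal rule: (h/2)[f(x₀) + 2f(x₁) + 2f(x₂) + ... + f(xₙ)]

x_0 = 2.0000, f(x_0) = 0.909297, coefficient = 1
x_1 = 2.4167, f(x_1) = 0.663080, coefficient = 2
x_2 = 2.8333, f(x_2) = 0.303400, coefficient = 2
x_3 = 3.2500, f(x_3) = -0.108195, coefficient = 2
x_4 = 3.6667, f(x_4) = -0.501277, coefficient = 2
x_5 = 4.0833, f(x_5) = -0.808584, coefficient = 2
x_6 = 4.5000, f(x_6) = -0.977530, coefficient = 1

I ≈ (0.416667/2) × -0.971383 = -0.202371
Exact value: -0.205351
Error: 0.002980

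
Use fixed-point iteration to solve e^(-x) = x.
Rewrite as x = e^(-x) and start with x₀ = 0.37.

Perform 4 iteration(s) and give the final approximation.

Equation: e^(-x) = x
Fixed-point form: x = e^(-x)
x₀ = 0.37

x_1 = g(0.370000) = 0.690734
x_2 = g(0.690734) = 0.501208
x_3 = g(0.501208) = 0.605798
x_4 = g(0.605798) = 0.545639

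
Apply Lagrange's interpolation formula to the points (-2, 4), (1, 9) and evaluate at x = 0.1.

Lagrange interpolation formula:
P(x) = Σ yᵢ × Lᵢ(x)
where Lᵢ(x) = Π_{j≠i} (x - xⱼ)/(xᵢ - xⱼ)

L_0(0.1) = (0.1 - 1)/(-2 - 1) = 0.300000
L_1(0.1) = (0.1 - (-2))/(1 - (-2)) = 0.700000

P(0.1) = 4×L_0(0.1) + 9×L_1(0.1)
P(0.1) = 7.500000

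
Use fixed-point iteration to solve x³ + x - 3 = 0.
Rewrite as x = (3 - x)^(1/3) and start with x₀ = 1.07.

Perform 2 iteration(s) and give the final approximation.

Equation: x³ + x - 3 = 0
Fixed-point form: x = (3 - x)^(1/3)
x₀ = 1.07

x_1 = g(1.070000) = 1.245047
x_2 = g(1.245047) = 1.206207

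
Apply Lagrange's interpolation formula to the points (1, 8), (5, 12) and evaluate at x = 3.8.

Lagrange interpolation formula:
P(x) = Σ yᵢ × Lᵢ(x)
where Lᵢ(x) = Π_{j≠i} (x - xⱼ)/(xᵢ - xⱼ)

L_0(3.8) = (3.8 - 5)/(1 - 5) = 0.300000
L_1(3.8) = (3.8 - 1)/(5 - 1) = 0.700000

P(3.8) = 8×L_0(3.8) + 12×L_1(3.8)
P(3.8) = 10.800000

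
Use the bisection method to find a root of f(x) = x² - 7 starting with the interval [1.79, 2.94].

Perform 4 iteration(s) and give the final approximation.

f(x) = x² - 7
Initial interval: [1.79, 2.94]

Iteration 1:
  c_1 = (1.790000 + 2.940000)/2 = 2.365000
  f(c_1) = f(2.365000) = -1.406775
  f(a) × f(c) ≥ 0, new interval: [2.365000, 2.940000]
Iteration 2:
  c_2 = (2.365000 + 2.940000)/2 = 2.652500
  f(c_2) = f(2.652500) = 0.035756
  f(a) × f(c) < 0, new interval: [2.365000, 2.652500]
Iteration 3:
  c_3 = (2.365000 + 2.652500)/2 = 2.508750
  f(c_3) = f(2.508750) = -0.706173
  f(a) × f(c) ≥ 0, new interval: [2.508750, 2.652500]
Iteration 4:
  c_4 = (2.508750 + 2.652500)/2 = 2.580625
  f(c_4) = f(2.580625) = -0.340375
  f(a) × f(c) ≥ 0, new interval: [2.580625, 2.652500]

After 4 iteration(s), the approximation is c_4 = 2.580625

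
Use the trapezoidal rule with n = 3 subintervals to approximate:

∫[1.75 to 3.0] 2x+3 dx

f(x) = 2x+3
a = 1.75, b = 3.0, n = 3
h = (b - a)/n = 0.416667

Trapezoidal rule: (h/2)[f(x₀) + 2f(x₁) + 2f(x₂) + ... + f(xₙ)]

x_0 = 1.7500, f(x_0) = 6.500000, coefficient = 1
x_1 = 2.1667, f(x_1) = 7.333333, coefficient = 2
x_2 = 2.5833, f(x_2) = 8.166667, coefficient = 2
x_3 = 3.0000, f(x_3) = 9.000000, coefficient = 1

I ≈ (0.416667/2) × 46.500000 = 9.687500
Exact value: 9.687500
Error: 0.000000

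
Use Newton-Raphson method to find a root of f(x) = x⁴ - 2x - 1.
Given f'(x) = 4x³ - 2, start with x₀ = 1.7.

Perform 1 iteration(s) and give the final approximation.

f(x) = x⁴ - 2x - 1
f'(x) = 4x³ - 2
x₀ = 1.7

Newton-Raphson formula: x_{n+1} = x_n - f(x_n)/f'(x_n)

Iteration 1:
  f(1.700000) = 3.952100
  f'(1.700000) = 17.652000
  x_1 = 1.700000 - 3.952100/17.652000 = 1.476110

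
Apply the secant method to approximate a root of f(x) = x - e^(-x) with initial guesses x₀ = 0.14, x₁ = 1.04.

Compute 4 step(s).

f(x) = x - e^(-x)
x₀ = 0.14, x₁ = 1.04

Secant formula: x_{n+1} = x_n - f(x_n)(x_n - x_{n-1})/(f(x_n) - f(x_{n-1}))

Iteration 1:
  f(0.140000) = -0.729358
  f(1.040000) = 0.686545
  x_2 = 1.040000 - 0.686545×(1.040000 - 0.140000)/(0.686545 - (-0.729358))
       = 0.603607
Iteration 2:
  f(1.040000) = 0.686545
  f(0.603607) = 0.056771
  x_3 = 0.603607 - 0.056771×(0.603607 - 1.040000)/(0.056771 - 0.686545)
       = 0.564268
Iteration 3:
  f(0.603607) = 0.056771
  f(0.564268) = -0.004508
  x_4 = 0.564268 - (-0.004508)×(0.564268 - 0.603607)/(-0.004508 - 0.056771)
       = 0.567162
Iteration 4:
  f(0.564268) = -0.004508
  f(0.567162) = 0.000030
  x_5 = 0.567162 - 0.000030×(0.567162 - 0.564268)/(0.000030 - (-0.004508))
       = 0.567143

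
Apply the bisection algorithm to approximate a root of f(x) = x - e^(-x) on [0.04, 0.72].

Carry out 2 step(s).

f(x) = x - e^(-x)
Initial interval: [0.04, 0.72]

Iteration 1:
  c_1 = (0.040000 + 0.720000)/2 = 0.380000
  f(c_1) = f(0.380000) = -0.303861
  f(a) × f(c) ≥ 0, new interval: [0.380000, 0.720000]
Iteration 2:
  c_2 = (0.380000 + 0.720000)/2 = 0.550000
  f(c_2) = f(0.550000) = -0.026950
  f(a) × f(c) ≥ 0, new interval: [0.550000, 0.720000]

After 2 iteration(s), the approximation is c_2 = 0.550000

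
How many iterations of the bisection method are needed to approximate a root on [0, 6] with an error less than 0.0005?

We need (b-a)/2^n ≤ 0.0005
(6 - 0)/2^n ≤ 0.0005
6/2^n ≤ 0.0005
2^n ≥ 12000
n ≥ log₂(12000) = 13.55
n ≥ 14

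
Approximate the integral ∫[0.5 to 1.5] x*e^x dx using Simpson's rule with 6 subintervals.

f(x) = x*e^x
a = 0.5, b = 1.5, n = 6
h = (b - a)/n = 0.166667

Simpson's rule: (h/3)[f(x₀) + 4f(x₁) + 2f(x₂) + ... + f(xₙ)]

x_0 = 0.5000, f(x_0) = 0.824361, coefficient = 1
x_1 = 0.6667, f(x_1) = 1.298489, coefficient = 4
x_2 = 0.8333, f(x_2) = 1.917480, coefficient = 2
x_3 = 1.0000, f(x_3) = 2.718282, coefficient = 4
x_4 = 1.1667, f(x_4) = 3.746482, coefficient = 2
x_5 = 1.3333, f(x_5) = 5.058224, coefficient = 4
x_6 = 1.5000, f(x_6) = 6.722534, coefficient = 1

I ≈ (0.166667/3) × 55.174799 = 3.065267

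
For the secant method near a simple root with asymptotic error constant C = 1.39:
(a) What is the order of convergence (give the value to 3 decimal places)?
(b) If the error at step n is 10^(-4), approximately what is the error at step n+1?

(a) Secant method has superlinear convergence with order φ = (1+√5)/2 ≈ 1.618.
    This means |e_{n+1}| ≈ C|e_n|^1.618.

(b) With |e_n| = 10^(-4) and C = 1.39:
    |e_{n+1}| ≈ 1.39 × (10^(-4))^1.618 = 1.39 × 10^(-6.47)

(a) ≈ 1.618 (golden ratio); (b) |e_{n+1}| ≈ 4.687e-07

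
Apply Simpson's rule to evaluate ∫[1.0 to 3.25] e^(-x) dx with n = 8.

f(x) = e^(-x)
a = 1.0, b = 3.25, n = 8
h = (b - a)/n = 0.281250

Simpson's rule: (h/3)[f(x₀) + 4f(x₁) + 2f(x₂) + ... + f(xₙ)]

x_0 = 1.0000, f(x_0) = 0.367879, coefficient = 1
x_1 = 1.2812, f(x_1) = 0.277690, coefficient = 4
x_2 = 1.5625, f(x_2) = 0.209611, coefficient = 2
x_3 = 1.8438, f(x_3) = 0.158223, coefficient = 4
x_4 = 2.1250, f(x_4) = 0.119433, coefficient = 2
x_5 = 2.4062, f(x_5) = 0.090153, coefficient = 4
x_6 = 2.6875, f(x_6) = 0.068051, coefficient = 2
x_7 = 2.9688, f(x_7) = 0.051367, coefficient = 4
x_8 = 3.2500, f(x_8) = 0.038774, coefficient = 1

I ≈ (0.281250/3) × 3.510577 = 0.329117
Exact value: 0.329105
Error: 0.000011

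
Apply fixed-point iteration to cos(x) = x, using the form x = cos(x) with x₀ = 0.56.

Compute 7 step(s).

Equation: cos(x) = x
Fixed-point form: x = cos(x)
x₀ = 0.56

x_1 = g(0.560000) = 0.847255
x_2 = g(0.847255) = 0.662043
x_3 = g(0.662043) = 0.788738
x_4 = g(0.788738) = 0.704741
x_5 = g(0.704741) = 0.761779
x_6 = g(0.761779) = 0.723609
x_7 = g(0.723609) = 0.749421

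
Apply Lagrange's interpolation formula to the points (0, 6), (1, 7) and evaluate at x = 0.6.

Lagrange interpolation formula:
P(x) = Σ yᵢ × Lᵢ(x)
where Lᵢ(x) = Π_{j≠i} (x - xⱼ)/(xᵢ - xⱼ)

L_0(0.6) = (0.6 - 1)/(0 - 1) = 0.400000
L_1(0.6) = (0.6 - 0)/(1 - 0) = 0.600000

P(0.6) = 6×L_0(0.6) + 7×L_1(0.6)
P(0.6) = 6.600000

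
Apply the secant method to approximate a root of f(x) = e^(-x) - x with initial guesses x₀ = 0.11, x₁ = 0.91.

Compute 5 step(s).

f(x) = e^(-x) - x
x₀ = 0.11, x₁ = 0.91

Secant formula: x_{n+1} = x_n - f(x_n)(x_n - x_{n-1})/(f(x_n) - f(x_{n-1}))

Iteration 1:
  f(0.110000) = 0.785834
  f(0.910000) = -0.507476
  x_2 = 0.910000 - (-0.507476)×(0.910000 - 0.110000)/(-0.507476 - 0.785834)
       = 0.596092
Iteration 2:
  f(0.910000) = -0.507476
  f(0.596092) = -0.045131
  x_3 = 0.596092 - (-0.045131)×(0.596092 - 0.910000)/(-0.045131 - (-0.507476))
       = 0.565450
Iteration 3:
  f(0.596092) = -0.045131
  f(0.565450) = 0.002654
  x_4 = 0.565450 - 0.002654×(0.565450 - 0.596092)/(0.002654 - (-0.045131))
       = 0.567152
Iteration 4:
  f(0.565450) = 0.002654
  f(0.567152) = -0.000014
  x_5 = 0.567152 - (-0.000014)×(0.567152 - 0.565450)/(-0.000014 - 0.002654)
       = 0.567143
Iteration 5:
  f(0.567152) = -0.000014
  f(0.567143) = 0.000000
  x_6 = 0.567143 - 0.000000×(0.567143 - 0.567152)/(0.000000 - (-0.000014))
       = 0.567143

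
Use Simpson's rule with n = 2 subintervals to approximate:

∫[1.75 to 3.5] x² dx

f(x) = x²
a = 1.75, b = 3.5, n = 2
h = (b - a)/n = 0.875000

Simpson's rule: (h/3)[f(x₀) + 4f(x₁) + 2f(x₂) + ... + f(xₙ)]

x_0 = 1.7500, f(x_0) = 3.062500, coefficient = 1
x_1 = 2.6250, f(x_1) = 6.890625, coefficient = 4
x_2 = 3.5000, f(x_2) = 12.250000, coefficient = 1

I ≈ (0.875000/3) × 42.875000 = 12.505208
Exact value: 12.505208
Error: 0.000000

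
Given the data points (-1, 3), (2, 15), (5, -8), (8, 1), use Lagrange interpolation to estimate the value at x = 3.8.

Lagrange interpolation formula:
P(x) = Σ yᵢ × Lᵢ(x)
where Lᵢ(x) = Π_{j≠i} (x - xⱼ)/(xᵢ - xⱼ)

L_0(3.8) = (3.8 - 2)/(-1 - 2) × (3.8 - 5)/(-1 - 5) × (3.8 - 8)/(-1 - 8) = -0.056000
L_1(3.8) = (3.8 - (-1))/(2 - (-1)) × (3.8 - 5)/(2 - 5) × (3.8 - 8)/(2 - 8) = 0.448000
L_2(3.8) = (3.8 - (-1))/(5 - (-1)) × (3.8 - 2)/(5 - 2) × (3.8 - 8)/(5 - 8) = 0.672000
L_3(3.8) = (3.8 - (-1))/(8 - (-1)) × (3.8 - 2)/(8 - 2) × (3.8 - 5)/(8 - 5) = -0.064000

P(3.8) = 3×L_0(3.8) + 15×L_1(3.8) + (-8)×L_2(3.8) + 1×L_3(3.8)
P(3.8) = 1.112000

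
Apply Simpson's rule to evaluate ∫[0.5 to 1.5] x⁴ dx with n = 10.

f(x) = x⁴
a = 0.5, b = 1.5, n = 10
h = (b - a)/n = 0.100000

Simpson's rule: (h/3)[f(x₀) + 4f(x₁) + 2f(x₂) + ... + f(xₙ)]

x_0 = 0.5000, f(x_0) = 0.062500, coefficient = 1
x_1 = 0.6000, f(x_1) = 0.129600, coefficient = 4
x_2 = 0.7000, f(x_2) = 0.240100, coefficient = 2
x_3 = 0.8000, f(x_3) = 0.409600, coefficient = 4
x_4 = 0.9000, f(x_4) = 0.656100, coefficient = 2
x_5 = 1.0000, f(x_5) = 1.000000, coefficient = 4
x_6 = 1.1000, f(x_6) = 1.464100, coefficient = 2
x_7 = 1.2000, f(x_7) = 2.073600, coefficient = 4
x_8 = 1.3000, f(x_8) = 2.856100, coefficient = 2
x_9 = 1.4000, f(x_9) = 3.841600, coefficient = 4
x_10 = 1.5000, f(x_10) = 5.062500, coefficient = 1

I ≈ (0.100000/3) × 45.375400 = 1.512513
Exact value: 1.512500
Error: 0.000013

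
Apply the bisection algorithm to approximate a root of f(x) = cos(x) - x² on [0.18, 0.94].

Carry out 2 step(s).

f(x) = cos(x) - x²
Initial interval: [0.18, 0.94]

Iteration 1:
  c_1 = (0.180000 + 0.940000)/2 = 0.560000
  f(c_1) = f(0.560000) = 0.533655
  f(a) × f(c) ≥ 0, new interval: [0.560000, 0.940000]
Iteration 2:
  c_2 = (0.560000 + 0.940000)/2 = 0.750000
  f(c_2) = f(0.750000) = 0.169189
  f(a) × f(c) ≥ 0, new interval: [0.750000, 0.940000]

After 2 iteration(s), the approximation is c_2 = 0.750000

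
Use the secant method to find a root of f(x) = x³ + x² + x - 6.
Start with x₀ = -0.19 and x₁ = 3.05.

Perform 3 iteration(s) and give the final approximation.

f(x) = x³ + x² + x - 6
x₀ = -0.19, x₁ = 3.05

Secant formula: x_{n+1} = x_n - f(x_n)(x_n - x_{n-1})/(f(x_n) - f(x_{n-1}))

Iteration 1:
  f(-0.190000) = -6.160759
  f(3.050000) = 34.725125
  x_2 = 3.050000 - 34.725125×(3.050000 - (-0.190000))/(34.725125 - (-6.160759))
       = 0.298209
Iteration 2:
  f(3.050000) = 34.725125
  f(0.298209) = -5.586343
  x_3 = 0.298209 - (-5.586343)×(0.298209 - 3.050000)/(-5.586343 - 34.725125)
       = 0.679551
Iteration 3:
  f(0.298209) = -5.586343
  f(0.679551) = -4.544850
  x_4 = 0.679551 - (-4.544850)×(0.679551 - 0.298209)/(-4.544850 - (-5.586343))
       = 2.343645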